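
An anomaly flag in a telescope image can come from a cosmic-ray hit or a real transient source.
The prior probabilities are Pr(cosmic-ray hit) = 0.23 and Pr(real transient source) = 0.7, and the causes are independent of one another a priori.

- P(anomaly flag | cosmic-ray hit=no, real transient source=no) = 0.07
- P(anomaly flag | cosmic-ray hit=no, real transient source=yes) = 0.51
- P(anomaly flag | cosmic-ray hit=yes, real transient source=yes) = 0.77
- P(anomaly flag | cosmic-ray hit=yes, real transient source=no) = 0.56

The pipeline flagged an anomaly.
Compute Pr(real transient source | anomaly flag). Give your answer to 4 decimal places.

Pr(real transient source | anomaly flag) ≈ 0.8792

Numerator (weight on configurations with real transient source): 0.274890 + 0.123970 = 0.398860
Normalizer over all consistent configurations: 0.07×0.77×0.3 + 0.51×0.77×0.7 + 0.56×0.23×0.3 + 0.77×0.23×0.7 = 0.453670
P(real transient source | anomaly flag) = 0.398860/0.453670 ≈ 0.8792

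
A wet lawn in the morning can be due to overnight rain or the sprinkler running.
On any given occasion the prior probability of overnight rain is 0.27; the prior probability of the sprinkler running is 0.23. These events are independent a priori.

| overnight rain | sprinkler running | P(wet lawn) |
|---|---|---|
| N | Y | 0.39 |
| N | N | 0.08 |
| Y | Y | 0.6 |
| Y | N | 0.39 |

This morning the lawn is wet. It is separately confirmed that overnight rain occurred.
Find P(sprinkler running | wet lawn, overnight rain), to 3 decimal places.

Numerator (weight on configurations with sprinkler running): 0.6·0.23 = 0.138000
The normalizing constant is 0.39·0.77 + 0.6·0.23 = 0.438300
Posterior = 0.138000 / 0.438300 ≈ 0.315

P(sprinkler running | wet lawn, overnight rain) ≈ 0.315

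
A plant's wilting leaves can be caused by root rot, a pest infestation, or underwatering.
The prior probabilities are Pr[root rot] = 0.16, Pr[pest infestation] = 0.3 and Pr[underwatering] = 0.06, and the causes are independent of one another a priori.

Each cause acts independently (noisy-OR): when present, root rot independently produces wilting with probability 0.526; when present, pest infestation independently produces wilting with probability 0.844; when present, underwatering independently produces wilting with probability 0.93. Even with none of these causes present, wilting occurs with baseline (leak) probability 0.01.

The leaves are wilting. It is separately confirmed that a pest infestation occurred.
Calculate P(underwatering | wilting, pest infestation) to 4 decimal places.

P(underwatering | wilting, pest infestation) ≈ 0.0686

Under noisy-OR, P(wilting | causes) = 1 − (1−0.01)·∏(1−qᵢ) over the active causes.
Sum P(wilting|·) weighted by the priors over the 4 (root rot, underwatering) configurations:
  P(wilting | pest infestation) = 0.84556·0.84·0.94 + 0.989189·0.84·0.06 + 0.926795·0.16·0.94 + 0.994876·0.16·0.06
        = 0.667654 + 0.049855 + 0.139390 + 0.009551 = 0.866450
Configurations with underwatering contribute 0.059406, so
  P(underwatering | wilting, pest infestation) = 0.059406 / 0.866450 ≈ 0.0686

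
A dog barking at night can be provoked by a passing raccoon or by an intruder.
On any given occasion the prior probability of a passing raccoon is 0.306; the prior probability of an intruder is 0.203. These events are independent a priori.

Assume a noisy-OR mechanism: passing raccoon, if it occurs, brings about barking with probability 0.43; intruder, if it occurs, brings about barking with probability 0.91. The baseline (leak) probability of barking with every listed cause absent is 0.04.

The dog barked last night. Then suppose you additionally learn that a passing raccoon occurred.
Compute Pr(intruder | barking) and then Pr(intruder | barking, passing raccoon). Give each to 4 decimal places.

Under noisy-OR, P(barking | causes) = 1 − (1−0.04)·∏(1−qᵢ) over the active causes.
By total probability over the 4 (passing raccoon, intruder) configurations:
  P(barking) = 0.04*0.694*0.797 + 0.9136*0.694*0.203 + 0.4528*0.306*0.797 + 0.950752*0.306*0.203
        = 0.022125 + 0.128710 + 0.110430 + 0.059059 = 0.320324
Keeping only the intruder-present terms gives 0.187769, so
  P(intruder | barking) = 0.187769 / 0.320324 ≈ 0.5862

Now also conditioning on passing raccoon=true:
P(barking | passing raccoon) = 0.4528*0.797 + 0.950752*0.203 = 0.360882 + 0.193003 = 0.553885
Of this, 0.193003 comes from 0.950752*0.203 (the intruder=true cases).
P(intruder | barking, passing raccoon) = 0.193003 / 0.553885 ≈ 0.3485

Pr(intruder | barking) ≈ 0.5862; Pr(intruder | barking, passing raccoon) ≈ 0.3485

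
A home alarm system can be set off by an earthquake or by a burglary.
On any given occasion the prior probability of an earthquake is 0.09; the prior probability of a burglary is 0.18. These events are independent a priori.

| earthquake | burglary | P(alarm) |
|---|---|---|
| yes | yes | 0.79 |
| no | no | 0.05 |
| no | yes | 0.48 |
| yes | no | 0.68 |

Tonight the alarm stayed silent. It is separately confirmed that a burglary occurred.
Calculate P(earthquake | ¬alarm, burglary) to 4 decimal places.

P(¬alarm | burglary) = 0.52·0.91 + 0.21·0.09 = 0.473200 + 0.018900 = 0.492100
Of this, 0.018900 comes from 0.21·0.09 (the earthquake=true cases).
P(earthquake | ¬alarm, burglary) = 0.018900 / 0.492100 ≈ 0.0384

P(earthquake | ¬alarm, burglary) ≈ 0.0384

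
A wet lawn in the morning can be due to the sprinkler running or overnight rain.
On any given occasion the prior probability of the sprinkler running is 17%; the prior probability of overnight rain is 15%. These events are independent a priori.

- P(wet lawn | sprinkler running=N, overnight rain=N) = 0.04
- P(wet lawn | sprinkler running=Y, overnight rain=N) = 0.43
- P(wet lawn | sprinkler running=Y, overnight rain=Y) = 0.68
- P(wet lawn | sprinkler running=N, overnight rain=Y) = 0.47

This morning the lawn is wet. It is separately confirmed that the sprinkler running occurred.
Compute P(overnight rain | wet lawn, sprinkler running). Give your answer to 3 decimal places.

Sum P(wet lawn|·) weighted by the priors over both values of overnight rain:
  P(wet lawn | sprinkler running) = 0.43*0.85 + 0.68*0.15
        = 0.365500 + 0.102000 = 0.467500
Configurations with overnight rain contribute 0.102000, so
  P(overnight rain | wet lawn, sprinkler running) = 0.102000 / 0.467500 ≈ 0.218

P(overnight rain | wet lawn, sprinkler running) ≈ 0.218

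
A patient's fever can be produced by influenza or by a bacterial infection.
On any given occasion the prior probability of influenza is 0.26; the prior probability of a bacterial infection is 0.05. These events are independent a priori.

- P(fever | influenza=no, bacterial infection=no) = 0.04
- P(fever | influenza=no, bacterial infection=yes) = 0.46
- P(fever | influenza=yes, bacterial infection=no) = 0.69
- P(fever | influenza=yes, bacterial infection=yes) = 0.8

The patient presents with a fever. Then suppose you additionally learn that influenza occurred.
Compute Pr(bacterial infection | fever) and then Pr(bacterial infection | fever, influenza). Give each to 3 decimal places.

Pr(bacterial infection | fever) ≈ 0.121; Pr(bacterial infection | fever, influenza) ≈ 0.058

P(fever) = 0.04*0.74*0.95 + 0.46*0.74*0.05 + 0.69*0.26*0.95 + 0.8*0.26*0.05 = 0.028120 + 0.017020 + 0.170430 + 0.010400 = 0.225970
Restricting to configurations with bacterial infection present: 0.017020 + 0.010400 = 0.027420.
So P(bacterial infection | fever) = 0.027420/0.225970 ≈ 0.121.

Now condition on the additional information:
For the numerator, keep only bacterial infection=true terms: 0.8*0.05 = 0.040000
The normalizing constant is 0.69*0.95 + 0.8*0.05 = 0.695500
P(bacterial infection | fever, influenza) = 0.040000/0.695500 ≈ 0.058
This is intercausal reasoning (explaining away): once influenza accounts for the fever, bacterial infection becomes less likely.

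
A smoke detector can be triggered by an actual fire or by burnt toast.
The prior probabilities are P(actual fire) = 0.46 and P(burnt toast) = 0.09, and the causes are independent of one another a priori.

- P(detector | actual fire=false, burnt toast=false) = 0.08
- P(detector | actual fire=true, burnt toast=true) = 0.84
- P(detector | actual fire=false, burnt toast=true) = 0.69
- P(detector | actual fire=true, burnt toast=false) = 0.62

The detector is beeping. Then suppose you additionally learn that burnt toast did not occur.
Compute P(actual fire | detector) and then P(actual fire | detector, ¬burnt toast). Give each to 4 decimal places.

By total probability over the 4 (actual fire, burnt toast) configurations:
  P(detector) = 0.08·0.54·0.91 + 0.69·0.54·0.09 + 0.62·0.46·0.91 + 0.84·0.46·0.09
        = 0.039312 + 0.033534 + 0.259532 + 0.034776 = 0.367154
Keeping only the actual fire-present terms gives 0.294308, so
  P(actual fire | detector) = 0.294308 / 0.367154 ≈ 0.8016

Now condition on the additional information:
By total probability over both values of actual fire:
  P(detector | ¬burnt toast) = 0.08*0.54 + 0.62*0.46
        = 0.043200 + 0.285200 = 0.328400
The terms with actual fire present sum to 0.285200, so
  P(actual fire | detector, ¬burnt toast) = 0.285200 / 0.328400 ≈ 0.8685
Ruling out burnt toast raises the posterior on actual fire — the flip side of explaining away.

P(actual fire | detector) ≈ 0.8016; P(actual fire | detector, ¬burnt toast) ≈ 0.8685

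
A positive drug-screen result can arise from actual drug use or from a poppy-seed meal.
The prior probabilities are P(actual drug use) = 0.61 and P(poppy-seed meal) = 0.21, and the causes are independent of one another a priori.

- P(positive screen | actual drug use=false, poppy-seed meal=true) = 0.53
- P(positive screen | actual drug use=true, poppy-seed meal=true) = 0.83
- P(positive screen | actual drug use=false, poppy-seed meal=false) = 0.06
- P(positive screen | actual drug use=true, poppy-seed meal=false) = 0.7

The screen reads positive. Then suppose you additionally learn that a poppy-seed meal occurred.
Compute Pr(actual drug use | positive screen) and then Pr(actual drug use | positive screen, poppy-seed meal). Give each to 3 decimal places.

Pr(actual drug use | positive screen) ≈ 0.878; Pr(actual drug use | positive screen, poppy-seed meal) ≈ 0.710

Enumerate the 4 (actual drug use, poppy-seed meal) configurations and weight by the priors:
  P(positive screen) = 0.06*0.39*0.79 + 0.53*0.39*0.21 + 0.7*0.61*0.79 + 0.83*0.61*0.21
        = 0.018486 + 0.043407 + 0.337330 + 0.106323 = 0.505546
Keeping only the actual drug use-present terms gives 0.443653, so
  P(actual drug use | positive screen) = 0.443653 / 0.505546 ≈ 0.878

Now condition on the additional information:
Numerator (weight on configurations with actual drug use): 0.83×0.61 = 0.506300
The normalizing constant is 0.53×0.39 + 0.83×0.61 = 0.713000
P(actual drug use | positive screen, poppy-seed meal) = 0.506300/0.713000 ≈ 0.710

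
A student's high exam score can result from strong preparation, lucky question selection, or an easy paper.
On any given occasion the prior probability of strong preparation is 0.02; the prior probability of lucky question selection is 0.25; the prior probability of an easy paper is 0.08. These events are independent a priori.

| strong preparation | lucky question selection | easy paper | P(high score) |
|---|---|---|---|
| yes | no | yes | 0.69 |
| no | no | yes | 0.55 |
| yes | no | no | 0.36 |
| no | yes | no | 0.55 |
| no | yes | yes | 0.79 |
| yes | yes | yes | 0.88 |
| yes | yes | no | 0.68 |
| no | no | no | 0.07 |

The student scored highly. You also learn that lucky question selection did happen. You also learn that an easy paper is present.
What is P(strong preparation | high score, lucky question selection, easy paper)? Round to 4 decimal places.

P(high score | lucky question selection, easy paper) = 0.79×0.98 + 0.88×0.02 = 0.774200 + 0.017600 = 0.791800
The strong preparation-present share is 0.88×0.02 = 0.017600.
P(strong preparation | high score, lucky question selection, easy paper) = 0.017600 / 0.791800 ≈ 0.0222

P(strong preparation | high score, lucky question selection, easy paper) ≈ 0.0222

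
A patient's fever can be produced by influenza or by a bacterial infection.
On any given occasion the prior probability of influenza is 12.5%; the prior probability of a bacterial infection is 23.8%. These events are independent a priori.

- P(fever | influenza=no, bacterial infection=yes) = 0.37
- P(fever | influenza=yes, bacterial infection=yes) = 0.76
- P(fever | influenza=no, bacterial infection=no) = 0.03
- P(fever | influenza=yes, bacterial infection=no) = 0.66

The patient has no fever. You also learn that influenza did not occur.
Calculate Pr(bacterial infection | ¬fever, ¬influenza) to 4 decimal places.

P(¬fever | ¬influenza) = 0.97*0.762 + 0.63*0.238 = 0.739140 + 0.149940 = 0.889080
The bacterial infection-present share is 0.63*0.238 = 0.149940.
P(bacterial infection | ¬fever, ¬influenza) = 0.149940 / 0.889080 ≈ 0.1686

Pr(bacterial infection | ¬fever, ¬influenza) ≈ 0.1686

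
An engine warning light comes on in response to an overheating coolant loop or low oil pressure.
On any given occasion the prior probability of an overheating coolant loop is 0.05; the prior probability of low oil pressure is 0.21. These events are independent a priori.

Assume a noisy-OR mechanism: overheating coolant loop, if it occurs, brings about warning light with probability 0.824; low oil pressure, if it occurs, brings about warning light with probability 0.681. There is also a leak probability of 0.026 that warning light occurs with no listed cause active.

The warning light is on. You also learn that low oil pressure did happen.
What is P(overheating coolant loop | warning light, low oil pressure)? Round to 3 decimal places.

P(overheating coolant loop | warning light, low oil pressure) ≈ 0.067

Under noisy-OR, P(warning light | causes) = 1 − (1−0.026)·∏(1−qᵢ) over the active causes.
By total probability over both values of overheating coolant loop:
  P(warning light | low oil pressure) = 0.689294×0.95 + 0.945316×0.05
        = 0.654829 + 0.047266 = 0.702095
The terms with overheating coolant loop present sum to 0.047266, so
  P(overheating coolant loop | warning light, low oil pressure) = 0.047266 / 0.702095 ≈ 0.067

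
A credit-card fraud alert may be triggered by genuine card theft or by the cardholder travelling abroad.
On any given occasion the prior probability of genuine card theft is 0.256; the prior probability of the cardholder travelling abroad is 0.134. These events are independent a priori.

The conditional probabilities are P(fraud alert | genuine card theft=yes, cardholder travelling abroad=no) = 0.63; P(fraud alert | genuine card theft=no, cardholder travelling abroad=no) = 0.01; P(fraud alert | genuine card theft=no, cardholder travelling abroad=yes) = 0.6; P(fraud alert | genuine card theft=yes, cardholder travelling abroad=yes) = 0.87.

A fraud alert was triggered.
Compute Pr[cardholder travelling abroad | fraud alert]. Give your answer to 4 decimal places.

Pr[cardholder travelling abroad | fraud alert] ≈ 0.3803

P(fraud alert) = 0.01×0.744×0.866 + 0.6×0.744×0.134 + 0.63×0.256×0.866 + 0.87×0.256×0.134 = 0.006443 + 0.059818 + 0.139668 + 0.029844 = 0.235773
The cardholder travelling abroad-present share is 0.059818 + 0.029844 = 0.089662.
So P(cardholder travelling abroad | fraud alert) = 0.089662/0.235773 ≈ 0.3803.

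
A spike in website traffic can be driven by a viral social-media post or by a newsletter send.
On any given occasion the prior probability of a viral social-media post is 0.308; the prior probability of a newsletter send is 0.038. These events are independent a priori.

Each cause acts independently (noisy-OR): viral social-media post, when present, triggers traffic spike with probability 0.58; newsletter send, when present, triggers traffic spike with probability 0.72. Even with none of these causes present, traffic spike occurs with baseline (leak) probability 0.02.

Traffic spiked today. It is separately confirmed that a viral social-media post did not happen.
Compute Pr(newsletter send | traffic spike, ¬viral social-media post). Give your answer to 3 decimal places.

Pr(newsletter send | traffic spike, ¬viral social-media post) ≈ 0.589

Under noisy-OR, P(traffic spike | causes) = 1 − (1−0.02)·∏(1−qᵢ) over the active causes.
P(traffic spike | ¬viral social-media post) = 0.02×0.962 + 0.7256×0.038 = 0.019240 + 0.027573 = 0.046813
Restricting to configurations with newsletter send present: 0.7256×0.038 = 0.027573.
So P(newsletter send | traffic spike, ¬viral social-media post) = 0.027573/0.046813 ≈ 0.589.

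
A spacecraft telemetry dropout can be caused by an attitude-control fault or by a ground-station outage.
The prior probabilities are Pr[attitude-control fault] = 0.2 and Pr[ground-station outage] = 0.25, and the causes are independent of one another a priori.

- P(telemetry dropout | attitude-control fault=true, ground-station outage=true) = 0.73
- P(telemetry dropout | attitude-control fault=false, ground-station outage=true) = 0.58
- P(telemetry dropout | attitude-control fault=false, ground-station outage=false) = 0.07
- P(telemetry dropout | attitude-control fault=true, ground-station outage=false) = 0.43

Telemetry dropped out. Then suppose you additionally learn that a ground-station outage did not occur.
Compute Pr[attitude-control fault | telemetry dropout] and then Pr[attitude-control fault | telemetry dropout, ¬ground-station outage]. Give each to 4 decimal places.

Pr[attitude-control fault | telemetry dropout] ≈ 0.3900; Pr[attitude-control fault | telemetry dropout, ¬ground-station outage] ≈ 0.6056

P(telemetry dropout) = 0.07*0.8*0.75 + 0.58*0.8*0.25 + 0.43*0.2*0.75 + 0.73*0.2*0.25 = 0.042000 + 0.116000 + 0.064500 + 0.036500 = 0.259000
Of this, 0.101000 comes from 0.064500 + 0.036500 (the attitude-control fault=true cases).
P(attitude-control fault | telemetry dropout) = 0.101000 / 0.259000 ≈ 0.3900

With the extra evidence:
Sum P(telemetry dropout|·) weighted by the priors over both values of attitude-control fault:
  P(telemetry dropout | ¬ground-station outage) = 0.07·0.8 + 0.43·0.2
        = 0.056000 + 0.086000 = 0.142000
The terms with attitude-control fault present sum to 0.086000, so
  P(attitude-control fault | telemetry dropout, ¬ground-station outage) = 0.086000 / 0.142000 ≈ 0.6056
With ground-station outage excluded, attitude-control fault must carry more of the explanatory weight for the telemetry dropout.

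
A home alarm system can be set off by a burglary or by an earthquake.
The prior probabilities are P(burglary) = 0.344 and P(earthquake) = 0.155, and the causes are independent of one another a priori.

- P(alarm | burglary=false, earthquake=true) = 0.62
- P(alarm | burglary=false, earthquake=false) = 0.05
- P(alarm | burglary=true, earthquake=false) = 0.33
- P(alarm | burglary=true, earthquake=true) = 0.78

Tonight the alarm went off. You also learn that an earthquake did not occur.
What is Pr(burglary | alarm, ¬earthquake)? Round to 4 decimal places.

Sum P(alarm|·) weighted by the priors over both values of burglary:
  P(alarm | ¬earthquake) = 0.05*0.656 + 0.33*0.344
        = 0.032800 + 0.113520 = 0.146320
The terms with burglary present sum to 0.113520, so
  P(burglary | alarm, ¬earthquake) = 0.113520 / 0.146320 ≈ 0.7758

Pr(burglary | alarm, ¬earthquake) ≈ 0.7758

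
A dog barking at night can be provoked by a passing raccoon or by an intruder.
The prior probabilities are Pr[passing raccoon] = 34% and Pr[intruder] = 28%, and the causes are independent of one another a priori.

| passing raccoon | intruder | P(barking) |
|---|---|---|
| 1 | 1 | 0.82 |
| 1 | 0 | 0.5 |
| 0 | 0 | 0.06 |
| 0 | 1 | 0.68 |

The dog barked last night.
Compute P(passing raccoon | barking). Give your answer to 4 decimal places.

P(barking) = 0.06*0.66*0.72 + 0.68*0.66*0.28 + 0.5*0.34*0.72 + 0.82*0.34*0.28 = 0.028512 + 0.125664 + 0.122400 + 0.078064 = 0.354640
The passing raccoon-present share is 0.122400 + 0.078064 = 0.200464.
P(passing raccoon | barking) = 0.200464 / 0.354640 ≈ 0.5653

P(passing raccoon | barking) ≈ 0.5653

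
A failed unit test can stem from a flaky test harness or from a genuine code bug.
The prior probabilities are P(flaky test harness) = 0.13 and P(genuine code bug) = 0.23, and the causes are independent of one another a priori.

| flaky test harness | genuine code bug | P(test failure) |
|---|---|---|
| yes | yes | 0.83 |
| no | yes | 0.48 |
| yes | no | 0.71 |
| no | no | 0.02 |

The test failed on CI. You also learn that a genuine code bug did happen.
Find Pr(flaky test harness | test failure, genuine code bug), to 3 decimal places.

Pr(flaky test harness | test failure, genuine code bug) ≈ 0.205

By total probability over both values of flaky test harness:
  P(test failure | genuine code bug) = 0.48×0.87 + 0.83×0.13
        = 0.417600 + 0.107900 = 0.525500
Keeping only the flaky test harness-present terms gives 0.107900, so
  P(flaky test harness | test failure, genuine code bug) = 0.107900 / 0.525500 ≈ 0.205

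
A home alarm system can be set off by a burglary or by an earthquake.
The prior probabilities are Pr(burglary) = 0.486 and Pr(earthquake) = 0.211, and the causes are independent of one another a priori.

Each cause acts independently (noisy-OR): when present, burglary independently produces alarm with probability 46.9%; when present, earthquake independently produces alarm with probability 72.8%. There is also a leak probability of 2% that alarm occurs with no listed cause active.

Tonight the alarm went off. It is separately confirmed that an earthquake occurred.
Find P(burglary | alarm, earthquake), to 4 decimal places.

Under noisy-OR, P(alarm | causes) = 1 − (1−0.02)·∏(1−qᵢ) over the active causes.
P(alarm | earthquake) = 0.73344·0.514 + 0.858457·0.486 = 0.376988 + 0.417210 = 0.794198
The burglary-present share is 0.858457·0.486 = 0.417210.
Hence the posterior is 0.417210/0.794198 ≈ 0.5253.

P(burglary | alarm, earthquake) ≈ 0.5253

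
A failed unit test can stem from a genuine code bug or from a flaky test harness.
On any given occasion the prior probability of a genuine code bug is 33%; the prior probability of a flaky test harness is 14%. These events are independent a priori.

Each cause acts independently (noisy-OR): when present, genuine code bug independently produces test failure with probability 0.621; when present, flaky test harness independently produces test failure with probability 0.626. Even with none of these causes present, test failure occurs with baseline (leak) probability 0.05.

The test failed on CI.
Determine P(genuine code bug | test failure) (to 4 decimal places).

P(genuine code bug | test failure) ≈ 0.7128

Under noisy-OR, P(test failure | causes) = 1 − (1−0.05)·∏(1−qᵢ) over the active causes.
For the numerator, keep only genuine code bug=true terms: 0.181618 + 0.039979 = 0.221597
Normalizer over all consistent configurations: 0.05*0.67*0.86 + 0.6447*0.67*0.14 + 0.63995*0.33*0.86 + 0.865341*0.33*0.14 = 0.310880
Posterior = 0.221597 / 0.310880 ≈ 0.7128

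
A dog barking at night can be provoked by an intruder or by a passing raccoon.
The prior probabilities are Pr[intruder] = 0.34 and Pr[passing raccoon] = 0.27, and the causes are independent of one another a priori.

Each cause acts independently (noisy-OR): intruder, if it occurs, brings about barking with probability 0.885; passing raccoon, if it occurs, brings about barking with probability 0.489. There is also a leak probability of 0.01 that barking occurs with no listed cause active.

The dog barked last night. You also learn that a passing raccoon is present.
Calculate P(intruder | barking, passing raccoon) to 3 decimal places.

P(intruder | barking, passing raccoon) ≈ 0.495

Under noisy-OR, P(barking | causes) = 1 − (1−0.01)·∏(1−qᵢ) over the active causes.
Enumerate both values of intruder and weight by the priors:
  P(barking | passing raccoon) = 0.49411×0.66 + 0.941823×0.34
        = 0.326113 + 0.320220 = 0.646333
Keeping only the intruder-present terms gives 0.320220, so
  P(intruder | barking, passing raccoon) = 0.320220 / 0.646333 ≈ 0.495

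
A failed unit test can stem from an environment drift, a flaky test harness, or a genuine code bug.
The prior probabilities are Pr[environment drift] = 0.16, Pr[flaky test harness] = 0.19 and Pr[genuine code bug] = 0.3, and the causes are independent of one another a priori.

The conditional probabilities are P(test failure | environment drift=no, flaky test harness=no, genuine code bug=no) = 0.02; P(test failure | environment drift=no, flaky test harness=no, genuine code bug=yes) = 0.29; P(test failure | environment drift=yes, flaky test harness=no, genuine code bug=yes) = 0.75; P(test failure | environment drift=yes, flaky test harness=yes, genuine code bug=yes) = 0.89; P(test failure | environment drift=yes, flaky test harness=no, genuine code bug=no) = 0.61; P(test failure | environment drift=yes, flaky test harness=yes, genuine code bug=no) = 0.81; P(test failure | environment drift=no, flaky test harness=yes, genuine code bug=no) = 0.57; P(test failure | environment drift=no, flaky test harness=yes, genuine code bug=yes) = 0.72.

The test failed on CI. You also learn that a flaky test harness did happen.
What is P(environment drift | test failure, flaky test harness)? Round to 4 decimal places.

Numerator (weight on configurations with environment drift): 0.090720 + 0.042720 = 0.133440
Denominator P(test failure | flaky test harness): 0.57*0.84*0.7 + 0.72*0.84*0.3 + 0.81*0.16*0.7 + 0.89*0.16*0.3 = 0.650040
P(environment drift | test failure, flaky test harness) = 0.133440/0.650040 ≈ 0.2053

P(environment drift | test failure, flaky test harness) ≈ 0.2053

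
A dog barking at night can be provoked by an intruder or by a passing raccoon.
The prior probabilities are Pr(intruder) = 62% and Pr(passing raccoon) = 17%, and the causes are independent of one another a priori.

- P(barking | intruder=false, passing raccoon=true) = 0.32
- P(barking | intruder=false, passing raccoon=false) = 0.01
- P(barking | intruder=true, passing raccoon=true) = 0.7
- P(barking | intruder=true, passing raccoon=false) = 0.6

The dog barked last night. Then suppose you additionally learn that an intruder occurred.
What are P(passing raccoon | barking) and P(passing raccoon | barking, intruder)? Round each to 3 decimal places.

P(passing raccoon | barking) ≈ 0.232; P(passing raccoon | barking, intruder) ≈ 0.193

P(barking) = 0.01·0.38·0.83 + 0.32·0.38·0.17 + 0.6·0.62·0.83 + 0.7·0.62·0.17 = 0.003154 + 0.020672 + 0.308760 + 0.073780 = 0.406366
Restricting to configurations with passing raccoon present: 0.020672 + 0.073780 = 0.094452.
So P(passing raccoon | barking) = 0.094452/0.406366 ≈ 0.232.

Now condition on the additional information:
P(barking | intruder) = 0.6*0.83 + 0.7*0.17 = 0.498000 + 0.119000 = 0.617000
Restricting to configurations with passing raccoon present: 0.7*0.17 = 0.119000.
P(passing raccoon | barking, intruder) = 0.119000 / 0.617000 ≈ 0.193
Conditioning on intruder lowers the posterior on passing raccoon: the classic explaining-away effect in a common-effect structure.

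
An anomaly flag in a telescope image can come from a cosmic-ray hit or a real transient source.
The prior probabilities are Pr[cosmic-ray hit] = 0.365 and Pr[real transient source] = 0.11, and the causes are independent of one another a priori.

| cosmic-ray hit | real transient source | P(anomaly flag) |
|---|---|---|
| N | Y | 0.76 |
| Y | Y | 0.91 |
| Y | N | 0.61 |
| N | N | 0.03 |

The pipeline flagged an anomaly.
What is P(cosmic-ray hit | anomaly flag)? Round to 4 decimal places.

P(cosmic-ray hit | anomaly flag) ≈ 0.7702

P(anomaly flag) = 0.03·0.635·0.89 + 0.76·0.635·0.11 + 0.61·0.365·0.89 + 0.91·0.365·0.11 = 0.016955 + 0.053086 + 0.198158 + 0.036536 = 0.304735
Restricting to configurations with cosmic-ray hit present: 0.198158 + 0.036536 = 0.234694.
So P(cosmic-ray hit | anomaly flag) = 0.234694/0.304735 ≈ 0.7702.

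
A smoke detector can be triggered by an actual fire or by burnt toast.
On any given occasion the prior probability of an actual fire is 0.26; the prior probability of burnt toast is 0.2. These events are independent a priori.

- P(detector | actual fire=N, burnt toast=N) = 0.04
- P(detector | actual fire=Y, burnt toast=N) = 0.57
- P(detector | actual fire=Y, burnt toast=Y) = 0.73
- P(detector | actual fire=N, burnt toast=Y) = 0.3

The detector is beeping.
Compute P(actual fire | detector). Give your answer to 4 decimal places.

P(actual fire | detector) ≈ 0.6969

Numerator (weight on configurations with actual fire): 0.118560 + 0.037960 = 0.156520
Denominator P(detector): 0.04×0.74×0.8 + 0.3×0.74×0.2 + 0.57×0.26×0.8 + 0.73×0.26×0.2 = 0.224600
Posterior = 0.156520 / 0.224600 ≈ 0.6969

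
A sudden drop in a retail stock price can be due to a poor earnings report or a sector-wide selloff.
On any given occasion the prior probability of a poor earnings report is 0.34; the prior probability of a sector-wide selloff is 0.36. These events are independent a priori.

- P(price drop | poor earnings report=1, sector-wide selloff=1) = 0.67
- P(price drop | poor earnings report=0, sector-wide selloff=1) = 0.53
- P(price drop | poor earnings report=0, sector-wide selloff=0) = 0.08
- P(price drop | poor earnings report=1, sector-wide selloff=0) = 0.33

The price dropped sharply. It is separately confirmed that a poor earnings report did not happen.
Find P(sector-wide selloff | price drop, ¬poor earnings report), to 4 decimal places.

P(sector-wide selloff | price drop, ¬poor earnings report) ≈ 0.7884

For the numerator, keep only sector-wide selloff=true terms: 0.53×0.36 = 0.190800
Denominator P(price drop | ¬poor earnings report): 0.08×0.64 + 0.53×0.36 = 0.242000
P(sector-wide selloff | price drop, ¬poor earnings report) = 0.190800/0.242000 ≈ 0.7884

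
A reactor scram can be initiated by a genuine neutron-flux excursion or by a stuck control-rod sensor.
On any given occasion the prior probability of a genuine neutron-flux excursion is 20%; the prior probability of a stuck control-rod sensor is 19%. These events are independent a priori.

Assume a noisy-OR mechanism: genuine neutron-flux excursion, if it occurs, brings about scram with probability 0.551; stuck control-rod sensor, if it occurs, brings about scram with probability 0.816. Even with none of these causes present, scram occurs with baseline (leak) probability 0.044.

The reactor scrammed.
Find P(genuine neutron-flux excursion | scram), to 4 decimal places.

P(genuine neutron-flux excursion | scram) ≈ 0.4532

Under noisy-OR, P(scram | causes) = 1 − (1−0.044)·∏(1−qᵢ) over the active causes.
Weight on genuine neutron-flux excursion=true, given the evidence: 0.092462 + 0.034999 = 0.127461
Denominator P(scram): 0.044·0.8·0.81 + 0.824096·0.8·0.19 + 0.570756·0.2·0.81 + 0.921019·0.2·0.19 = 0.281236
Posterior = 0.127461 / 0.281236 ≈ 0.4532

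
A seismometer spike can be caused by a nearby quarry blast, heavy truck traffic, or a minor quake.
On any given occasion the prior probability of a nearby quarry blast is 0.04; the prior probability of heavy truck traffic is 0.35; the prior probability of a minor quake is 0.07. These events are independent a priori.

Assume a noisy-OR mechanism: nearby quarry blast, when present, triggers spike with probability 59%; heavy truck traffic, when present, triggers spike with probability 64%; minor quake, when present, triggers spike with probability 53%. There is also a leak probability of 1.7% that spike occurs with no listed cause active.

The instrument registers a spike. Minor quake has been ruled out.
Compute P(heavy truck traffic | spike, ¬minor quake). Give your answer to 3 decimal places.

Under noisy-OR, P(spike | causes) = 1 − (1−0.017)·∏(1−qᵢ) over the active causes.
P(spike | ¬minor quake) = 0.017*0.96*0.65 + 0.64612*0.96*0.35 + 0.59697*0.04*0.65 + 0.854909*0.04*0.35 = 0.010608 + 0.217096 + 0.015521 + 0.011969 = 0.255194
The heavy truck traffic-present share is 0.217096 + 0.011969 = 0.229065.
P(heavy truck traffic | spike, ¬minor quake) = 0.229065 / 0.255194 ≈ 0.898

P(heavy truck traffic | spike, ¬minor quake) ≈ 0.898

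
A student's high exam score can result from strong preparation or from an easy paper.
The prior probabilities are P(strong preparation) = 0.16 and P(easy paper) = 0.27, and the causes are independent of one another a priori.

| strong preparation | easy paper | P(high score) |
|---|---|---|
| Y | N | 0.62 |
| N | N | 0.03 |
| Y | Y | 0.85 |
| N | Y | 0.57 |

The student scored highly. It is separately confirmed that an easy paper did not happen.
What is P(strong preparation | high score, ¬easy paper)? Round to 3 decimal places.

P(high score | ¬easy paper) = 0.03×0.84 + 0.62×0.16 = 0.025200 + 0.099200 = 0.124400
Of this, 0.099200 comes from 0.62×0.16 (the strong preparation=true cases).
So P(strong preparation | high score, ¬easy paper) = 0.099200/0.124400 ≈ 0.797.

P(strong preparation | high score, ¬easy paper) ≈ 0.797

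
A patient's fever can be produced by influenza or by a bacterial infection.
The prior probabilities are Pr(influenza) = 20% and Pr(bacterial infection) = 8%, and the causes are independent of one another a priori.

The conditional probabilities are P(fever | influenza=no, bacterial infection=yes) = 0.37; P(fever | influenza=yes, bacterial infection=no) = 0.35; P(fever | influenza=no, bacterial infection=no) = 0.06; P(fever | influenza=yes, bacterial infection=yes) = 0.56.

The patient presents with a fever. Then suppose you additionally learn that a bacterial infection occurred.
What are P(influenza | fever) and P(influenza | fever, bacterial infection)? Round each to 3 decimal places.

P(fever) = 0.06*0.8*0.92 + 0.37*0.8*0.08 + 0.35*0.2*0.92 + 0.56*0.2*0.08 = 0.044160 + 0.023680 + 0.064400 + 0.008960 = 0.141200
The influenza-present share is 0.064400 + 0.008960 = 0.073360.
Hence the posterior is 0.073360/0.141200 ≈ 0.520.

Now also conditioning on bacterial infection=true:
Enumerate both values of influenza and weight by the priors:
  P(fever | bacterial infection) = 0.37*0.8 + 0.56*0.2
        = 0.296000 + 0.112000 = 0.408000
Keeping only the influenza-present terms gives 0.112000, so
  P(influenza | fever, bacterial infection) = 0.112000 / 0.408000 ≈ 0.275
The drop from 0.520 to 0.275 is the explaining-away (discounting) effect.

P(influenza | fever) ≈ 0.520; P(influenza | fever, bacterial infection) ≈ 0.275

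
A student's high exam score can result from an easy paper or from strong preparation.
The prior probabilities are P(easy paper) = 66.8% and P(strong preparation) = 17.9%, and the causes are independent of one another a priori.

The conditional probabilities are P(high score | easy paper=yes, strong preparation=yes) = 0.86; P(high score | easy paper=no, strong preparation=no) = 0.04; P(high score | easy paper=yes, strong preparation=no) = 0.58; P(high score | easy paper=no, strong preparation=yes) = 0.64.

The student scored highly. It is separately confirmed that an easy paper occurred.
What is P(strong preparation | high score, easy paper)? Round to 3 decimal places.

Numerator (weight on configurations with strong preparation): 0.86*0.179 = 0.153940
The normalizing constant is 0.58*0.821 + 0.86*0.179 = 0.630120
Posterior = 0.153940 / 0.630120 ≈ 0.244

P(strong preparation | high score, easy paper) ≈ 0.244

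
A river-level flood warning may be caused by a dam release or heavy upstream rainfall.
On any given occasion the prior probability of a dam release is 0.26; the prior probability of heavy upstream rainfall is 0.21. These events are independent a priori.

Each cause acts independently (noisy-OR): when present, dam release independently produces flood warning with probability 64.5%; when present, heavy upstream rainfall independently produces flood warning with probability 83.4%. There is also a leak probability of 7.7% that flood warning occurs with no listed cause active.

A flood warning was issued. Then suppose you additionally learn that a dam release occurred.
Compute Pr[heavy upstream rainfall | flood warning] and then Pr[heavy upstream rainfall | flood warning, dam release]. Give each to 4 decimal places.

Pr[heavy upstream rainfall | flood warning] ≈ 0.5001; Pr[heavy upstream rainfall | flood warning, dam release] ≈ 0.2721

Under noisy-OR, P(flood warning | causes) = 1 − (1−0.077)·∏(1−qᵢ) over the active causes.
P(flood warning) = 0.077·0.74·0.79 + 0.846782·0.74·0.21 + 0.672335·0.26·0.79 + 0.945608·0.26·0.21 = 0.045014 + 0.131590 + 0.138098 + 0.051630 = 0.366332
The heavy upstream rainfall-present share is 0.131590 + 0.051630 = 0.183220.
So P(heavy upstream rainfall | flood warning) = 0.183220/0.366332 ≈ 0.5001.

Now also conditioning on dam release=true:
P(flood warning | dam release) = 0.672335·0.79 + 0.945608·0.21 = 0.531145 + 0.198578 = 0.729723
Restricting to configurations with heavy upstream rainfall present: 0.945608·0.21 = 0.198578.
Hence the posterior is 0.198578/0.729723 ≈ 0.2721.
The drop from 0.5001 to 0.2721 is the explaining-away (discounting) effect.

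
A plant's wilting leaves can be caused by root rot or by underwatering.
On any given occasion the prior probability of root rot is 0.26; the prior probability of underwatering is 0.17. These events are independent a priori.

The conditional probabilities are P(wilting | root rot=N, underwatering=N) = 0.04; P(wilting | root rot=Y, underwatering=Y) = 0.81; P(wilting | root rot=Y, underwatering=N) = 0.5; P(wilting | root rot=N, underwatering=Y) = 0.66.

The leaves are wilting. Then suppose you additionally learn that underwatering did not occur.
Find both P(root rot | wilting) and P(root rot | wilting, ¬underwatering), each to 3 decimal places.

Enumerate the 4 (root rot, underwatering) configurations and weight by the priors:
  P(wilting) = 0.04×0.74×0.83 + 0.66×0.74×0.17 + 0.5×0.26×0.83 + 0.81×0.26×0.17
        = 0.024568 + 0.083028 + 0.107900 + 0.035802 = 0.251298
Keeping only the root rot-present terms gives 0.143702, so
  P(root rot | wilting) = 0.143702 / 0.251298 ≈ 0.572

Now also conditioning on underwatering≠true:
Numerator (weight on configurations with root rot): 0.5×0.26 = 0.130000
Normalizer over all consistent configurations: 0.04×0.74 + 0.5×0.26 = 0.159600
P(root rot | wilting, ¬underwatering) = 0.130000/0.159600 ≈ 0.815
Ruling out underwatering raises the posterior on root rot — the flip side of explaining away.

P(root rot | wilting) ≈ 0.572; P(root rot | wilting, ¬underwatering) ≈ 0.815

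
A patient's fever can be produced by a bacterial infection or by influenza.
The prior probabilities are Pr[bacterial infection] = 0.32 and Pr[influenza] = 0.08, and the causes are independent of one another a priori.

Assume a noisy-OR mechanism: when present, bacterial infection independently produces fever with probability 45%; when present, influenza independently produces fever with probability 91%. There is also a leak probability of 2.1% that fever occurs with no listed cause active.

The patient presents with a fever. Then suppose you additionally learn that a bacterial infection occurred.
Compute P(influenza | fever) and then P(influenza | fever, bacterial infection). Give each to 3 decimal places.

P(influenza | fever) ≈ 0.332; P(influenza | fever, bacterial infection) ≈ 0.152

Under noisy-OR, P(fever | causes) = 1 − (1−0.021)·∏(1−qᵢ) over the active causes.
Numerator (weight on configurations with influenza): 0.049607 + 0.024359 = 0.073966
Normalizer over all consistent configurations: 0.021*0.68*0.92 + 0.91189*0.68*0.08 + 0.46155*0.32*0.92 + 0.951539*0.32*0.08 = 0.222984
Posterior = 0.073966 / 0.222984 ≈ 0.332

With the extra evidence:
Sum P(fever|·) weighted by the priors over both values of influenza:
  P(fever | bacterial infection) = 0.46155×0.92 + 0.951539×0.08
        = 0.424626 + 0.076123 = 0.500749
Keeping only the influenza-present terms gives 0.076123, so
  P(influenza | fever, bacterial infection) = 0.076123 / 0.500749 ≈ 0.152
Conditioning on bacterial infection lowers the posterior on influenza: the classic explaining-away effect in a common-effect structure.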